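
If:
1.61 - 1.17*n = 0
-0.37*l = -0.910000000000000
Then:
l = 2.46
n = 1.38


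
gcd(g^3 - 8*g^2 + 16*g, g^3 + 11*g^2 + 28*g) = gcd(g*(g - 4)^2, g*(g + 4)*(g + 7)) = g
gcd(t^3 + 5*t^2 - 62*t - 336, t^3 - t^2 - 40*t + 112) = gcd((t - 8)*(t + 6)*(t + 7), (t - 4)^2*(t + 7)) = t + 7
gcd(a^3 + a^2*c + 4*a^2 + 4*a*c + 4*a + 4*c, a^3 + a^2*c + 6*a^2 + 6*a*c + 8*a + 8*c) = a^2 + a*c + 2*a + 2*c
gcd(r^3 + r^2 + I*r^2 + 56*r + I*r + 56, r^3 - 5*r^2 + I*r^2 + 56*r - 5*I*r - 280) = r^2 + I*r + 56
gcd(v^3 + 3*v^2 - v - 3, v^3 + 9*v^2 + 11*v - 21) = v^2 + 2*v - 3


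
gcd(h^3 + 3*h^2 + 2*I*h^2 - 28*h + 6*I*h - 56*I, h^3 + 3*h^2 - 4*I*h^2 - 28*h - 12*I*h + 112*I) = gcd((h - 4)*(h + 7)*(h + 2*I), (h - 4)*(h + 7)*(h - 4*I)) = h^2 + 3*h - 28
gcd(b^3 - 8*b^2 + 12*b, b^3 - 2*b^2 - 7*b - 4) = 1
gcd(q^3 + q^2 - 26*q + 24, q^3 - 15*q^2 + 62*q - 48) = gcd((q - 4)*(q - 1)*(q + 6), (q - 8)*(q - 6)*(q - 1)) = q - 1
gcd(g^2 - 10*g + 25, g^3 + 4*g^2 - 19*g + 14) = 1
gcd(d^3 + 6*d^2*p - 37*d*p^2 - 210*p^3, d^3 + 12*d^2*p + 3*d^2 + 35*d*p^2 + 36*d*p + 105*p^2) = d^2 + 12*d*p + 35*p^2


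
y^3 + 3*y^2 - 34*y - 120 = (y - 6)*(y + 4)*(y + 5)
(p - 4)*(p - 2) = p^2 - 6*p + 8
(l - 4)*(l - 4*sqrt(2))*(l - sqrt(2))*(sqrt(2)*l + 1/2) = sqrt(2)*l^4 - 19*l^3/2 - 4*sqrt(2)*l^3 + 11*sqrt(2)*l^2/2 + 38*l^2 - 22*sqrt(2)*l + 4*l - 16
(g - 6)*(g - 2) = g^2 - 8*g + 12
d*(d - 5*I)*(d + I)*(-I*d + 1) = -I*d^4 - 3*d^3 - 9*I*d^2 + 5*d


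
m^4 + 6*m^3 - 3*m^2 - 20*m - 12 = (m - 2)*(m + 1)^2*(m + 6)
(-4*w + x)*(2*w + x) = -8*w^2 - 2*w*x + x^2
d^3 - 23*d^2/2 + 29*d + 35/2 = (d - 7)*(d - 5)*(d + 1/2)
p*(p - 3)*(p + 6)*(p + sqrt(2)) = p^4 + sqrt(2)*p^3 + 3*p^3 - 18*p^2 + 3*sqrt(2)*p^2 - 18*sqrt(2)*p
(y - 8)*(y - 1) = y^2 - 9*y + 8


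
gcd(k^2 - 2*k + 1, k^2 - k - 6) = 1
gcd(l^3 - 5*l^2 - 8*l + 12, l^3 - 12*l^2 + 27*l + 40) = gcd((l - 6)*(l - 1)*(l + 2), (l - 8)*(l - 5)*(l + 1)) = 1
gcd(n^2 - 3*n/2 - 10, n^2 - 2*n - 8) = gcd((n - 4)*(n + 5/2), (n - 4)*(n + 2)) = n - 4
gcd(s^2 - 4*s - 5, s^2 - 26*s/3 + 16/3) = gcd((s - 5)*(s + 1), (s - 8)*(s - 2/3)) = 1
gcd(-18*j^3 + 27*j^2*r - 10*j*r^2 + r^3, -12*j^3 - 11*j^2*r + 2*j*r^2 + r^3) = -3*j + r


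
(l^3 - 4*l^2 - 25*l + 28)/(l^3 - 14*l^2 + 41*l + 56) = (l^2 + 3*l - 4)/(l^2 - 7*l - 8)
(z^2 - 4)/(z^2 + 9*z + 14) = (z - 2)/(z + 7)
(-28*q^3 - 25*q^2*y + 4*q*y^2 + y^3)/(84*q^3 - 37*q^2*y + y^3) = (q + y)/(-3*q + y)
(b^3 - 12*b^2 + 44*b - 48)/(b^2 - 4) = (b^2 - 10*b + 24)/(b + 2)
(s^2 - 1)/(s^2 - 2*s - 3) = (s - 1)/(s - 3)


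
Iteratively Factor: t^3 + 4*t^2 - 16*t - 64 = (t + 4)*(t^2 - 16) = (t - 4)*(t + 4)*(t + 4)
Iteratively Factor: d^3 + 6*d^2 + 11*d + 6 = (d + 3)*(d^2 + 3*d + 2) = (d + 1)*(d + 3)*(d + 2)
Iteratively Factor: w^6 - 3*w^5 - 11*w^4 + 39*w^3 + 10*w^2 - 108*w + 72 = (w - 3)*(w^5 - 11*w^3 + 6*w^2 + 28*w - 24) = (w - 3)*(w - 1)*(w^4 + w^3 - 10*w^2 - 4*w + 24) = (w - 3)*(w - 1)*(w + 2)*(w^3 - w^2 - 8*w + 12) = (w - 3)*(w - 2)*(w - 1)*(w + 2)*(w^2 + w - 6) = (w - 3)*(w - 2)^2*(w - 1)*(w + 2)*(w + 3)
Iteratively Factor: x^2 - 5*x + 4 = (x - 4)*(x - 1)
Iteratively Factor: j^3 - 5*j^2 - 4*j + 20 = (j + 2)*(j^2 - 7*j + 10) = (j - 5)*(j + 2)*(j - 2)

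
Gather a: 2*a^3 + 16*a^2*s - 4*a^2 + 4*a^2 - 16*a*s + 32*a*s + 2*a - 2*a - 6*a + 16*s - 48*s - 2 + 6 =2*a^3 + 16*a^2*s + a*(16*s - 6) - 32*s + 4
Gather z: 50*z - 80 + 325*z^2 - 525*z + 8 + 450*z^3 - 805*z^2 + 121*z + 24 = 450*z^3 - 480*z^2 - 354*z - 48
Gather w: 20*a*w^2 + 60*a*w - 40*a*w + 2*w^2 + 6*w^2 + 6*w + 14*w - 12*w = w^2*(20*a + 8) + w*(20*a + 8)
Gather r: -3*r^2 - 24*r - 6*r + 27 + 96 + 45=-3*r^2 - 30*r + 168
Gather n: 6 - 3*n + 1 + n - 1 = 6 - 2*n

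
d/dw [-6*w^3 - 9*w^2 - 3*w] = -18*w^2 - 18*w - 3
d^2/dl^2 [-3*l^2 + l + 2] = -6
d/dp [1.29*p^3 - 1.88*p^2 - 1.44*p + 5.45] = 3.87*p^2 - 3.76*p - 1.44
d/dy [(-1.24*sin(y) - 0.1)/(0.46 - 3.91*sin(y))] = -0.9614*cos(y)/(3.91*sin(y) - 0.46)^2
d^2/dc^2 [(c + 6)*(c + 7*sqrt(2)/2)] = 2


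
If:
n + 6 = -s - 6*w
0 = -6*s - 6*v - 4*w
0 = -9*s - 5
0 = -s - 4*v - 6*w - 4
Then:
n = 214/45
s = -5/9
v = 76/45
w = -17/10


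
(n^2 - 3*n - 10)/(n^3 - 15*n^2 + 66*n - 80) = (n + 2)/(n^2 - 10*n + 16)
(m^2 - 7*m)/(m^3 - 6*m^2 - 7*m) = 1/(m + 1)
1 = 1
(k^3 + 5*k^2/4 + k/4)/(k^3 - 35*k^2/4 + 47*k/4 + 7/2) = k*(k + 1)/(k^2 - 9*k + 14)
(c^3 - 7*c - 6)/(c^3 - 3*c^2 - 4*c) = (c^2 - c - 6)/(c*(c - 4))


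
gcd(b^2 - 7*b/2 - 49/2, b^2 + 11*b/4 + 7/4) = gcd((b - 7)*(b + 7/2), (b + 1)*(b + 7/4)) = 1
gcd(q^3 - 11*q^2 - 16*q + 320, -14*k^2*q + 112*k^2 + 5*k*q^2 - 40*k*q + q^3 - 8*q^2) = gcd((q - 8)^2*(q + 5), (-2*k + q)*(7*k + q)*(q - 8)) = q - 8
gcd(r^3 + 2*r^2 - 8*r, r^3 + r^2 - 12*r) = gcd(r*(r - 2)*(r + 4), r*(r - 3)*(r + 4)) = r^2 + 4*r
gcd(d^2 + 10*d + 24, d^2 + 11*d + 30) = d + 6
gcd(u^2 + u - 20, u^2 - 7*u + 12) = u - 4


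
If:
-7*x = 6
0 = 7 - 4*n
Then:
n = 7/4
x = -6/7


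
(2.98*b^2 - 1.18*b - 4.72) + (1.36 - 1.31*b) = 2.98*b^2 - 2.49*b - 3.36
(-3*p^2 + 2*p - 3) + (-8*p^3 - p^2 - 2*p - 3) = -8*p^3 - 4*p^2 - 6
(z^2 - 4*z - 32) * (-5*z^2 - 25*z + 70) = -5*z^4 - 5*z^3 + 330*z^2 + 520*z - 2240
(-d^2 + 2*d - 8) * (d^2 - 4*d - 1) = -d^4 + 6*d^3 - 15*d^2 + 30*d + 8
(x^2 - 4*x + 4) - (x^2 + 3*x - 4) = 8 - 7*x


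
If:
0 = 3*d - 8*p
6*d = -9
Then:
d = -3/2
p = -9/16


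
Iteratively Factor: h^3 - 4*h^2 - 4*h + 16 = (h - 4)*(h^2 - 4) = (h - 4)*(h + 2)*(h - 2)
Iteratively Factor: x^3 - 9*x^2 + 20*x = (x - 5)*(x^2 - 4*x) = (x - 5)*(x - 4)*(x)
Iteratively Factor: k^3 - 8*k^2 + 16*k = (k)*(k^2 - 8*k + 16) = k*(k - 4)*(k - 4)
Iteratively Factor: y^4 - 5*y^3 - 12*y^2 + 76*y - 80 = (y - 2)*(y^3 - 3*y^2 - 18*y + 40) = (y - 2)^2*(y^2 - y - 20) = (y - 5)*(y - 2)^2*(y + 4)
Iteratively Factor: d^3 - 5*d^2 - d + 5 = (d + 1)*(d^2 - 6*d + 5) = (d - 1)*(d + 1)*(d - 5)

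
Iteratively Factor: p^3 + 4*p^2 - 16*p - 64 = (p + 4)*(p^2 - 16) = (p - 4)*(p + 4)*(p + 4)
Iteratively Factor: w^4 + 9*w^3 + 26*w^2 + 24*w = (w)*(w^3 + 9*w^2 + 26*w + 24) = w*(w + 2)*(w^2 + 7*w + 12) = w*(w + 2)*(w + 4)*(w + 3)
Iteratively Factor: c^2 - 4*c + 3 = (c - 1)*(c - 3)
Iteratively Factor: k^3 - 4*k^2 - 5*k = (k + 1)*(k^2 - 5*k) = (k - 5)*(k + 1)*(k)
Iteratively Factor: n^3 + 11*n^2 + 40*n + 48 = (n + 4)*(n^2 + 7*n + 12) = (n + 4)^2*(n + 3)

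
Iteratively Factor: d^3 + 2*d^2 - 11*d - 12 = (d + 4)*(d^2 - 2*d - 3) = (d + 1)*(d + 4)*(d - 3)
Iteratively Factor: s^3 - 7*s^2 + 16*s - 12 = (s - 2)*(s^2 - 5*s + 6) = (s - 3)*(s - 2)*(s - 2)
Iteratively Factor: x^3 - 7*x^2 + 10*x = (x - 2)*(x^2 - 5*x) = x*(x - 2)*(x - 5)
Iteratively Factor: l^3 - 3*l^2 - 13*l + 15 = (l + 3)*(l^2 - 6*l + 5) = (l - 5)*(l + 3)*(l - 1)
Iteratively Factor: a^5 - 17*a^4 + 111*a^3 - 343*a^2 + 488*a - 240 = (a - 5)*(a^4 - 12*a^3 + 51*a^2 - 88*a + 48) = (a - 5)*(a - 3)*(a^3 - 9*a^2 + 24*a - 16) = (a - 5)*(a - 3)*(a - 1)*(a^2 - 8*a + 16) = (a - 5)*(a - 4)*(a - 3)*(a - 1)*(a - 4)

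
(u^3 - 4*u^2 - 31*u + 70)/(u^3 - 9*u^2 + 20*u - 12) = (u^2 - 2*u - 35)/(u^2 - 7*u + 6)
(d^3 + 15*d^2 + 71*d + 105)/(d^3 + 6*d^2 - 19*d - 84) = (d + 5)/(d - 4)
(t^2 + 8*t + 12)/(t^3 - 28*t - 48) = (t + 6)/(t^2 - 2*t - 24)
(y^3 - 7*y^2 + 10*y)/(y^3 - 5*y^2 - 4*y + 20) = y/(y + 2)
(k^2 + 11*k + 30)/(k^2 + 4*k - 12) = (k + 5)/(k - 2)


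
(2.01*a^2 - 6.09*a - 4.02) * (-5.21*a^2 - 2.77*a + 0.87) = -10.4721*a^4 + 26.1612*a^3 + 39.5622*a^2 + 5.8371*a - 3.4974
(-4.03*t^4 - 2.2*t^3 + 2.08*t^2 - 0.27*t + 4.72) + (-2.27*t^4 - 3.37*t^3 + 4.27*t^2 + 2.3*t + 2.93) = -6.3*t^4 - 5.57*t^3 + 6.35*t^2 + 2.03*t + 7.65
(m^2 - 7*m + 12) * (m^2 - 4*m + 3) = m^4 - 11*m^3 + 43*m^2 - 69*m + 36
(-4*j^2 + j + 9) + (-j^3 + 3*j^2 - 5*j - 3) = -j^3 - j^2 - 4*j + 6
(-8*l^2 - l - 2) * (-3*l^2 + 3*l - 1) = 24*l^4 - 21*l^3 + 11*l^2 - 5*l + 2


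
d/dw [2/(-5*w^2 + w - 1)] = 2*(10*w - 1)/(5*w^2 - w + 1)^2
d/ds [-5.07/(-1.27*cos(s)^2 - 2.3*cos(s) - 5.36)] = (12.8778*cos(s) + 11.661)*sin(s)/(1.27*cos(s)^2 + 2.3*cos(s) + 5.36)^2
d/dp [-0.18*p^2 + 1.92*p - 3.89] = 1.92 - 0.36*p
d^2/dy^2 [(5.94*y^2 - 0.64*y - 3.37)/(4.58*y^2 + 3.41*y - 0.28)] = (-212.389256*y^3 - 378.438072*y^2 - 320.716332*y - 87.307522)/(96.071912*y^6 + 214.588572*y^5 + 142.149918*y^4 + 13.413917*y^3 - 8.690388*y^2 + 0.802032*y - 0.021952)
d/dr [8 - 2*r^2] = -4*r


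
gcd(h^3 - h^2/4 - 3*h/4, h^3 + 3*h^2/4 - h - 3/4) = h^2 - h/4 - 3/4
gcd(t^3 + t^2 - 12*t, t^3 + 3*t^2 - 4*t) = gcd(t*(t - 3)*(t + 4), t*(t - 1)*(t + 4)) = t^2 + 4*t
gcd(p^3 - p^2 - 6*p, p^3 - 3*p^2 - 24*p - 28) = p + 2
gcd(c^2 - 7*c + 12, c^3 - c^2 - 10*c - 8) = c - 4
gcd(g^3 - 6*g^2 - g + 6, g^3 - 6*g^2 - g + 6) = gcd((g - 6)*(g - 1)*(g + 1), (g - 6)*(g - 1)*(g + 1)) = g^3 - 6*g^2 - g + 6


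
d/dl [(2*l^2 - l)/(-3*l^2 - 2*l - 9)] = (-7*l^2 - 36*l + 9)/(9*l^4 + 12*l^3 + 58*l^2 + 36*l + 81)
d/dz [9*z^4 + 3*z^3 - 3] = z^2*(36*z + 9)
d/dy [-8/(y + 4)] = 8/(y + 4)^2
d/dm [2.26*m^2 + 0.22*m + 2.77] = 4.52*m + 0.22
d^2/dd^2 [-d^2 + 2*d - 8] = -2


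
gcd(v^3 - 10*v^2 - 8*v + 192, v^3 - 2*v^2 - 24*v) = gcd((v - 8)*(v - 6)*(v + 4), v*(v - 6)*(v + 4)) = v^2 - 2*v - 24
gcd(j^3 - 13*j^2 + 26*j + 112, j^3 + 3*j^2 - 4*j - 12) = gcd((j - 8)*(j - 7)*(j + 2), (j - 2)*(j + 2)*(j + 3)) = j + 2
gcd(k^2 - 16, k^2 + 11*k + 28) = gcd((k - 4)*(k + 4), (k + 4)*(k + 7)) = k + 4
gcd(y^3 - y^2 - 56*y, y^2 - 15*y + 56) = y - 8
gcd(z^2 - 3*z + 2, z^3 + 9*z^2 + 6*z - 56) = z - 2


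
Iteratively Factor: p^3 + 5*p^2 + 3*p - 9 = (p + 3)*(p^2 + 2*p - 3) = (p - 1)*(p + 3)*(p + 3)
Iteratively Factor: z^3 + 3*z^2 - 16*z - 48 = (z + 3)*(z^2 - 16) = (z + 3)*(z + 4)*(z - 4)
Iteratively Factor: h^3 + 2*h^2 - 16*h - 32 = (h - 4)*(h^2 + 6*h + 8) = (h - 4)*(h + 4)*(h + 2)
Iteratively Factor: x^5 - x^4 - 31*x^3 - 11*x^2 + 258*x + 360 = (x + 2)*(x^4 - 3*x^3 - 25*x^2 + 39*x + 180) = (x - 4)*(x + 2)*(x^3 + x^2 - 21*x - 45) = (x - 4)*(x + 2)*(x + 3)*(x^2 - 2*x - 15) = (x - 5)*(x - 4)*(x + 2)*(x + 3)*(x + 3)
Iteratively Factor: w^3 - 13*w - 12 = (w + 1)*(w^2 - w - 12) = (w + 1)*(w + 3)*(w - 4)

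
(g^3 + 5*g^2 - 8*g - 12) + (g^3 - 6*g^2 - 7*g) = 2*g^3 - g^2 - 15*g - 12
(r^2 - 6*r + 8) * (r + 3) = r^3 - 3*r^2 - 10*r + 24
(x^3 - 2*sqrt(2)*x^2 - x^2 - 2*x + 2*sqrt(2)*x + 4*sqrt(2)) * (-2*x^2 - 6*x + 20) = -2*x^5 - 4*x^4 + 4*sqrt(2)*x^4 + 8*sqrt(2)*x^3 + 30*x^3 - 60*sqrt(2)*x^2 - 8*x^2 - 40*x + 16*sqrt(2)*x + 80*sqrt(2)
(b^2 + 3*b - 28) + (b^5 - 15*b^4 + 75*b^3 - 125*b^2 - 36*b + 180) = b^5 - 15*b^4 + 75*b^3 - 124*b^2 - 33*b + 152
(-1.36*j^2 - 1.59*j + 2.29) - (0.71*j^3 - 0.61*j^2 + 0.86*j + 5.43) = -0.71*j^3 - 0.75*j^2 - 2.45*j - 3.14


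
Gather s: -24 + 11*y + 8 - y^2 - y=-y^2 + 10*y - 16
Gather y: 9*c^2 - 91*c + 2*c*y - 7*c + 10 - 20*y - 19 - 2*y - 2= 9*c^2 - 98*c + y*(2*c - 22) - 11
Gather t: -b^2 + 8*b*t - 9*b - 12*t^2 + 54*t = -b^2 - 9*b - 12*t^2 + t*(8*b + 54)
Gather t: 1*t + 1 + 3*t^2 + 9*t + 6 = 3*t^2 + 10*t + 7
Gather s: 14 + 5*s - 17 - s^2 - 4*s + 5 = -s^2 + s + 2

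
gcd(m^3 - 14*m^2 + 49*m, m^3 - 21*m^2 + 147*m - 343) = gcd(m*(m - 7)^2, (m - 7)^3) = m^2 - 14*m + 49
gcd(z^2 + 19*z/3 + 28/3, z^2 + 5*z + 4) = z + 4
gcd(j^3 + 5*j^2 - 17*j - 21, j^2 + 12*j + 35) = j + 7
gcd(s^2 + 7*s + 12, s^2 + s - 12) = s + 4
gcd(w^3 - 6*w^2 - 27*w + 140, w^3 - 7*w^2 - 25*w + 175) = w^2 - 2*w - 35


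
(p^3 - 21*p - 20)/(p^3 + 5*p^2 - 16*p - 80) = (p^2 - 4*p - 5)/(p^2 + p - 20)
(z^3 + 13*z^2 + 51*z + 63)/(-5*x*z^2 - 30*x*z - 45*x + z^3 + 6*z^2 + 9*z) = (-z - 7)/(5*x - z)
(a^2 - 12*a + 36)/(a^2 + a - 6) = (a^2 - 12*a + 36)/(a^2 + a - 6)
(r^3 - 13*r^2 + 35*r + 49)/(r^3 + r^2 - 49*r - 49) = (r - 7)/(r + 7)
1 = 1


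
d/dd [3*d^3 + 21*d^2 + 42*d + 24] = 9*d^2 + 42*d + 42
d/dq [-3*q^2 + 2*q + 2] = 2 - 6*q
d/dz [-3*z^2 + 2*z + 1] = 2 - 6*z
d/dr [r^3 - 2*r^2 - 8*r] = 3*r^2 - 4*r - 8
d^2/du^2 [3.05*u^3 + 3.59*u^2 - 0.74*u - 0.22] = 18.3*u + 7.18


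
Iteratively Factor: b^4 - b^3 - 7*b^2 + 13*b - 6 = (b - 2)*(b^3 + b^2 - 5*b + 3) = (b - 2)*(b - 1)*(b^2 + 2*b - 3) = (b - 2)*(b - 1)*(b + 3)*(b - 1)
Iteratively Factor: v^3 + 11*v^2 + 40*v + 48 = (v + 4)*(v^2 + 7*v + 12) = (v + 4)^2*(v + 3)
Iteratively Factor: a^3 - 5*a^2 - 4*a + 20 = (a - 5)*(a^2 - 4) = (a - 5)*(a + 2)*(a - 2)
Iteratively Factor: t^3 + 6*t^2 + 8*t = (t)*(t^2 + 6*t + 8) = t*(t + 4)*(t + 2)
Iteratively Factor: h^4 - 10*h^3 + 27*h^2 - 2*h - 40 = (h + 1)*(h^3 - 11*h^2 + 38*h - 40) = (h - 5)*(h + 1)*(h^2 - 6*h + 8) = (h - 5)*(h - 4)*(h + 1)*(h - 2)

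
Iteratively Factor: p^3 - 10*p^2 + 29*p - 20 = (p - 5)*(p^2 - 5*p + 4) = (p - 5)*(p - 1)*(p - 4)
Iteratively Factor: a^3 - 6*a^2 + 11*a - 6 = (a - 3)*(a^2 - 3*a + 2) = (a - 3)*(a - 2)*(a - 1)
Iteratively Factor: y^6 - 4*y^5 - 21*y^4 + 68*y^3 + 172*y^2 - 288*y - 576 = (y + 3)*(y^5 - 7*y^4 + 68*y^2 - 32*y - 192) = (y + 2)*(y + 3)*(y^4 - 9*y^3 + 18*y^2 + 32*y - 96) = (y - 4)*(y + 2)*(y + 3)*(y^3 - 5*y^2 - 2*y + 24) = (y - 4)*(y + 2)^2*(y + 3)*(y^2 - 7*y + 12) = (y - 4)^2*(y + 2)^2*(y + 3)*(y - 3)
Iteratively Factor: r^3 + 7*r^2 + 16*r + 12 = (r + 2)*(r^2 + 5*r + 6) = (r + 2)^2*(r + 3)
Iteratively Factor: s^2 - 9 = (s + 3)*(s - 3)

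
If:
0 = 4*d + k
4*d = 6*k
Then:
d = 0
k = 0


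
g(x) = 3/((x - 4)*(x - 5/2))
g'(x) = -3/((x - 4)*(x - 5/2)^2) - 3/((x - 4)^2*(x - 5/2)) = 6*(13 - 4*x)/(4*x^4 - 52*x^3 + 249*x^2 - 520*x + 400)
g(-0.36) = 0.24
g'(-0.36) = 0.14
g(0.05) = 0.31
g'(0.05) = 0.21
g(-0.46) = 0.23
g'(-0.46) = 0.13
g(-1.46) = 0.14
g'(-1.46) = 0.06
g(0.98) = 0.65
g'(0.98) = 0.65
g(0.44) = 0.41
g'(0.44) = 0.31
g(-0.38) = 0.24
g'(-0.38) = 0.14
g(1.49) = 1.18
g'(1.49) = 1.64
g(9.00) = 0.09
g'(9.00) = -0.03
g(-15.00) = 0.01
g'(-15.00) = 0.00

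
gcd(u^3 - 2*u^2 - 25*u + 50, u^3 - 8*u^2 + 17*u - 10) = u^2 - 7*u + 10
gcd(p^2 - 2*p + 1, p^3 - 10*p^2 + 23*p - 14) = p - 1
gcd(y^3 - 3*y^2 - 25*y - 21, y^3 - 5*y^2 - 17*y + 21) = y^2 - 4*y - 21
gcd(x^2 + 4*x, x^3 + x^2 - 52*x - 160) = x + 4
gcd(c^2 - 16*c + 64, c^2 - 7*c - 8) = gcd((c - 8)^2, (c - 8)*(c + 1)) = c - 8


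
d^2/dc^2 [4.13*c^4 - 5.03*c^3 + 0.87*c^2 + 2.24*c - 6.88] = 49.56*c^2 - 30.18*c + 1.74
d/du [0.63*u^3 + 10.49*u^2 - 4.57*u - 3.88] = 1.89*u^2 + 20.98*u - 4.57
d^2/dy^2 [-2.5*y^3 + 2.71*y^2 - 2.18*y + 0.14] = 5.42 - 15.0*y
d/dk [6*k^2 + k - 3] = 12*k + 1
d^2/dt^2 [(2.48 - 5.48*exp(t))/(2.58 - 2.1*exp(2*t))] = (24.1668*exp(4*t) - 43.7472*exp(3*t) + 178.14384*exp(2*t) - 53.74656*exp(t) + 36.477072)*exp(t)/(9.261*exp(6*t) - 34.1334*exp(4*t) + 41.93532*exp(2*t) - 17.173512)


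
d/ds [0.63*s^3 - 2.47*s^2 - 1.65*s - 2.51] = 1.89*s^2 - 4.94*s - 1.65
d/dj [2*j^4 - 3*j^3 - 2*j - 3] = 8*j^3 - 9*j^2 - 2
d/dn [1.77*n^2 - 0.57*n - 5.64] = 3.54*n - 0.57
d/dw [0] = 0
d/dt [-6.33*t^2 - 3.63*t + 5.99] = -12.66*t - 3.63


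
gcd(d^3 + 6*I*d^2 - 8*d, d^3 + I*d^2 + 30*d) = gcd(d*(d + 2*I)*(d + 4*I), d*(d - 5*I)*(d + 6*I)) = d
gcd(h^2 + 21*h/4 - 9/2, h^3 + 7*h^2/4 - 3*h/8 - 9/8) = h - 3/4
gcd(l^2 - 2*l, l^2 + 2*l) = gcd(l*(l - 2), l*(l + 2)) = l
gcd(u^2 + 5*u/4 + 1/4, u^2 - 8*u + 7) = 1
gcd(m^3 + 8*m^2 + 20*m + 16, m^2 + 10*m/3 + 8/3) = m + 2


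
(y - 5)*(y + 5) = y^2 - 25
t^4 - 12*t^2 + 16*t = t*(t - 2)^2*(t + 4)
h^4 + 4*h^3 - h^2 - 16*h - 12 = (h - 2)*(h + 1)*(h + 2)*(h + 3)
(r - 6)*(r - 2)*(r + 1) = r^3 - 7*r^2 + 4*r + 12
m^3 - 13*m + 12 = (m - 3)*(m - 1)*(m + 4)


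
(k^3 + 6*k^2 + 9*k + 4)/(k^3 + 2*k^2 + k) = (k + 4)/k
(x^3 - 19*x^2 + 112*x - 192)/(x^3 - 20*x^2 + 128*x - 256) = (x - 3)/(x - 4)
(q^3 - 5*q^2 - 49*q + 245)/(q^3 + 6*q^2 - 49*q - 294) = (q - 5)/(q + 6)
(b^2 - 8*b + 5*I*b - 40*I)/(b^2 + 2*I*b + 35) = (b^2 + b*(-8 + 5*I) - 40*I)/(b^2 + 2*I*b + 35)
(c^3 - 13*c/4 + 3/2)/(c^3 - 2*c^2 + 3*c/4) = (c + 2)/c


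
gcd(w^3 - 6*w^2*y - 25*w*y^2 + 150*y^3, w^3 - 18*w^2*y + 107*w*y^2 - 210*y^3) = w^2 - 11*w*y + 30*y^2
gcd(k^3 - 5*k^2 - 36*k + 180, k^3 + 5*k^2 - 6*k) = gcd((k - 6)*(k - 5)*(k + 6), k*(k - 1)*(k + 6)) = k + 6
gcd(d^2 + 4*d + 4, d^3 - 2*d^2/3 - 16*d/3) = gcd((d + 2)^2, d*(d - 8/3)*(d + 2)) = d + 2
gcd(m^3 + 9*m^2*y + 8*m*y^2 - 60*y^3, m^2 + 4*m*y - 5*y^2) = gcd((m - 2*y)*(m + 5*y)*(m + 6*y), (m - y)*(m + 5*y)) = m + 5*y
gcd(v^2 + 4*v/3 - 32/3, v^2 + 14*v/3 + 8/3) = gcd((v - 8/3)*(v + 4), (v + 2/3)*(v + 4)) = v + 4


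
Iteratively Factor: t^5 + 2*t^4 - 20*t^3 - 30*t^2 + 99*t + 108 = (t + 1)*(t^4 + t^3 - 21*t^2 - 9*t + 108) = (t + 1)*(t + 4)*(t^3 - 3*t^2 - 9*t + 27) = (t - 3)*(t + 1)*(t + 4)*(t^2 - 9) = (t - 3)^2*(t + 1)*(t + 4)*(t + 3)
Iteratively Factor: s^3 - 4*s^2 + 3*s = (s - 1)*(s^2 - 3*s) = (s - 3)*(s - 1)*(s)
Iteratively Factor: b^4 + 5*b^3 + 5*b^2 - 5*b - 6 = (b + 2)*(b^3 + 3*b^2 - b - 3) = (b - 1)*(b + 2)*(b^2 + 4*b + 3) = (b - 1)*(b + 1)*(b + 2)*(b + 3)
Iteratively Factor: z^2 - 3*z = (z - 3)*(z)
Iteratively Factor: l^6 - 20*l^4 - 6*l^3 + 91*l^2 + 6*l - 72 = (l + 3)*(l^5 - 3*l^4 - 11*l^3 + 27*l^2 + 10*l - 24) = (l - 1)*(l + 3)*(l^4 - 2*l^3 - 13*l^2 + 14*l + 24) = (l - 2)*(l - 1)*(l + 3)*(l^3 - 13*l - 12) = (l - 2)*(l - 1)*(l + 1)*(l + 3)*(l^2 - l - 12) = (l - 4)*(l - 2)*(l - 1)*(l + 1)*(l + 3)*(l + 3)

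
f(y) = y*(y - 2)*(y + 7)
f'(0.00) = -14.00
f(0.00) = 0.00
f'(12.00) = 538.00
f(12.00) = 2280.00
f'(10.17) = 397.99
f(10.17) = 1426.64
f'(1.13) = 1.13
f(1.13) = -7.99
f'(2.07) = 19.55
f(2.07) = 1.31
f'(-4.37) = -0.41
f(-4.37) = 73.21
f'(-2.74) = -18.88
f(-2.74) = 55.33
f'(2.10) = 20.23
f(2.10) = 1.91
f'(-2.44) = -20.54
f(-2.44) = 49.40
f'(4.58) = 94.73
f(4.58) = 136.83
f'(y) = y*(y - 2) + y*(y + 7) + (y - 2)*(y + 7) = 3*y^2 + 10*y - 14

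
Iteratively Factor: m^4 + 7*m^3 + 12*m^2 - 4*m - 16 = (m + 4)*(m^3 + 3*m^2 - 4) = (m + 2)*(m + 4)*(m^2 + m - 2) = (m + 2)^2*(m + 4)*(m - 1)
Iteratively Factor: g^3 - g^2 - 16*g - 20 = (g + 2)*(g^2 - 3*g - 10) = (g - 5)*(g + 2)*(g + 2)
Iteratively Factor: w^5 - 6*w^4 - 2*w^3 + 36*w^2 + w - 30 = (w - 3)*(w^4 - 3*w^3 - 11*w^2 + 3*w + 10) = (w - 3)*(w - 1)*(w^3 - 2*w^2 - 13*w - 10) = (w - 3)*(w - 1)*(w + 1)*(w^2 - 3*w - 10) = (w - 5)*(w - 3)*(w - 1)*(w + 1)*(w + 2)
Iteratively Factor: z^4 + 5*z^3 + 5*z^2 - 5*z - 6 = (z + 3)*(z^3 + 2*z^2 - z - 2) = (z - 1)*(z + 3)*(z^2 + 3*z + 2) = (z - 1)*(z + 1)*(z + 3)*(z + 2)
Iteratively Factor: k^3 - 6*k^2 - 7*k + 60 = (k - 4)*(k^2 - 2*k - 15) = (k - 4)*(k + 3)*(k - 5)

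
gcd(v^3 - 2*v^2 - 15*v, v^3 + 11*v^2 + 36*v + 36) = v + 3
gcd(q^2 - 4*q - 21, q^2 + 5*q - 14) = 1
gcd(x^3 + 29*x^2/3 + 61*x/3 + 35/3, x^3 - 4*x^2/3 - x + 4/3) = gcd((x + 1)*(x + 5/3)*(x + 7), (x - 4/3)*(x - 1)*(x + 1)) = x + 1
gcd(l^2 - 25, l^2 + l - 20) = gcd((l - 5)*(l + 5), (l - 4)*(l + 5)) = l + 5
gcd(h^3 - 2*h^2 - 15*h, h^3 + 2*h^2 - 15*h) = h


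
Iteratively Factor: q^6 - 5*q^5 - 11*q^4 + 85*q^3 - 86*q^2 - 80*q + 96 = (q + 1)*(q^5 - 6*q^4 - 5*q^3 + 90*q^2 - 176*q + 96) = (q - 4)*(q + 1)*(q^4 - 2*q^3 - 13*q^2 + 38*q - 24) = (q - 4)*(q - 3)*(q + 1)*(q^3 + q^2 - 10*q + 8) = (q - 4)*(q - 3)*(q - 1)*(q + 1)*(q^2 + 2*q - 8) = (q - 4)*(q - 3)*(q - 2)*(q - 1)*(q + 1)*(q + 4)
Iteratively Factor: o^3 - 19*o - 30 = (o + 3)*(o^2 - 3*o - 10) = (o - 5)*(o + 3)*(o + 2)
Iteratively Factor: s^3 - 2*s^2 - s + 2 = (s - 2)*(s^2 - 1) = (s - 2)*(s - 1)*(s + 1)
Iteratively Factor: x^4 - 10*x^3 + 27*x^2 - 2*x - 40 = (x - 4)*(x^3 - 6*x^2 + 3*x + 10) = (x - 4)*(x - 2)*(x^2 - 4*x - 5) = (x - 5)*(x - 4)*(x - 2)*(x + 1)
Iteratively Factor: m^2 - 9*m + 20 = (m - 5)*(m - 4)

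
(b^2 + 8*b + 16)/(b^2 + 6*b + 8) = (b + 4)/(b + 2)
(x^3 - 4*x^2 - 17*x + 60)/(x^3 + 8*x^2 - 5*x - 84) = (x - 5)/(x + 7)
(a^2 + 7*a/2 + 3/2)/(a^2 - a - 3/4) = 2*(a + 3)/(2*a - 3)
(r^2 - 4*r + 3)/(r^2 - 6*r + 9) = (r - 1)/(r - 3)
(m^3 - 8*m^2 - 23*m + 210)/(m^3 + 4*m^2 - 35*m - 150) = (m - 7)/(m + 5)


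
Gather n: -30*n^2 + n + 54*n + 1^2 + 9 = -30*n^2 + 55*n + 10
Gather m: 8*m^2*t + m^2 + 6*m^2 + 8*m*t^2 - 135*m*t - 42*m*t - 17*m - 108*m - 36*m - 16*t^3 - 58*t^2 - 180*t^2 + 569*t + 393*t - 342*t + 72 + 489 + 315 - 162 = m^2*(8*t + 7) + m*(8*t^2 - 177*t - 161) - 16*t^3 - 238*t^2 + 620*t + 714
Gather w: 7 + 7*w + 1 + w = 8*w + 8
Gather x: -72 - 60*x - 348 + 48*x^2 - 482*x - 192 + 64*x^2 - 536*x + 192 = 112*x^2 - 1078*x - 420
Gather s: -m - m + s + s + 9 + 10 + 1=-2*m + 2*s + 20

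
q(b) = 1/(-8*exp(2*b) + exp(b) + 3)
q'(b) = (16*exp(2*b) - exp(b))/(-8*exp(2*b) + exp(b) + 3)^2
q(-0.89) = 0.49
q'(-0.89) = 0.54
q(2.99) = -0.00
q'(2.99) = 0.00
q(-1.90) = 0.34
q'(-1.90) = 0.02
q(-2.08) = 0.33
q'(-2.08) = 0.01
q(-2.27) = 0.33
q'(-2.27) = 0.01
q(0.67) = -0.04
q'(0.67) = 0.09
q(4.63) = -0.00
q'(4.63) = 0.00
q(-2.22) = 0.33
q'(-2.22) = 0.01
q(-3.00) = 0.33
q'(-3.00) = 0.00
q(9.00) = 0.00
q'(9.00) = 0.00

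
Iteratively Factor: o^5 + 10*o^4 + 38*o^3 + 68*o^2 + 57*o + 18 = (o + 1)*(o^4 + 9*o^3 + 29*o^2 + 39*o + 18) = (o + 1)*(o + 2)*(o^3 + 7*o^2 + 15*o + 9) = (o + 1)*(o + 2)*(o + 3)*(o^2 + 4*o + 3) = (o + 1)^2*(o + 2)*(o + 3)*(o + 3)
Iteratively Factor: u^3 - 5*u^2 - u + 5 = (u + 1)*(u^2 - 6*u + 5) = (u - 1)*(u + 1)*(u - 5)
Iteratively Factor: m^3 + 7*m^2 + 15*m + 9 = (m + 1)*(m^2 + 6*m + 9) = (m + 1)*(m + 3)*(m + 3)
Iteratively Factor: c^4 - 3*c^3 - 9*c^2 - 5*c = (c + 1)*(c^3 - 4*c^2 - 5*c) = (c - 5)*(c + 1)*(c^2 + c) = (c - 5)*(c + 1)^2*(c)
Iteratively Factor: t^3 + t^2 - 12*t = (t + 4)*(t^2 - 3*t) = (t - 3)*(t + 4)*(t)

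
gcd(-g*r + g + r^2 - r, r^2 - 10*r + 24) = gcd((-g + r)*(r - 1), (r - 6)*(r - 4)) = 1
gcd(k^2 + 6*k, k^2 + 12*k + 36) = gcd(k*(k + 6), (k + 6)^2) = k + 6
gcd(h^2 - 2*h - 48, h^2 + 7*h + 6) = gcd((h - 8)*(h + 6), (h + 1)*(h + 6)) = h + 6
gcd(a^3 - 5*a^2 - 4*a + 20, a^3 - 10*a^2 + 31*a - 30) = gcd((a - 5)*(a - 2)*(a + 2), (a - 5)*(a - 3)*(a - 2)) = a^2 - 7*a + 10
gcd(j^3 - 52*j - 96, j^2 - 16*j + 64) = j - 8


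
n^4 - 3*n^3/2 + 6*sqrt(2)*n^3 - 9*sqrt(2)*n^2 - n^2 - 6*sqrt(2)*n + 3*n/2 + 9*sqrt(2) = (n - 3/2)*(n - 1)*(n + 1)*(n + 6*sqrt(2))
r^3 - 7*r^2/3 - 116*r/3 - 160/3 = (r - 8)*(r + 5/3)*(r + 4)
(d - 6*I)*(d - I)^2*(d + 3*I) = d^4 - 5*I*d^3 + 11*d^2 - 33*I*d - 18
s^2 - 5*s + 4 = (s - 4)*(s - 1)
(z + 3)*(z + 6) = z^2 + 9*z + 18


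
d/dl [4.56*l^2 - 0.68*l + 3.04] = 9.12*l - 0.68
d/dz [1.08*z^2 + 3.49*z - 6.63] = 2.16*z + 3.49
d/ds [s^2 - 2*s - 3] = 2*s - 2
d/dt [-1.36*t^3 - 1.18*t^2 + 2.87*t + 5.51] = -4.08*t^2 - 2.36*t + 2.87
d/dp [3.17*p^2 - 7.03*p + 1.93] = 6.34*p - 7.03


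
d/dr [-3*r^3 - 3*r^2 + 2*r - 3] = -9*r^2 - 6*r + 2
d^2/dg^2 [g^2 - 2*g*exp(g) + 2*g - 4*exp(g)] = -2*g*exp(g) - 8*exp(g) + 2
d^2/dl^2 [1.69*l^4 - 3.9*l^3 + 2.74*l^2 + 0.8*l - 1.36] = 20.28*l^2 - 23.4*l + 5.48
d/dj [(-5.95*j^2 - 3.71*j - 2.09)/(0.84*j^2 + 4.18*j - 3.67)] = (-21.7546*j^2 + 47.1842*j + 22.3519)/(0.7056*j^4 + 7.0224*j^3 + 11.3068*j^2 - 30.6812*j + 13.4689)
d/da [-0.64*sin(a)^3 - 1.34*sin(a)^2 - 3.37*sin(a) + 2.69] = (-2.68*sin(a) + 0.96*cos(2*a) - 4.33)*cos(a)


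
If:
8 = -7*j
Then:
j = -8/7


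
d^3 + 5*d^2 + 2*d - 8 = (d - 1)*(d + 2)*(d + 4)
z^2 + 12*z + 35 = (z + 5)*(z + 7)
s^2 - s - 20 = (s - 5)*(s + 4)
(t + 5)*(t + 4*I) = t^2 + 5*t + 4*I*t + 20*I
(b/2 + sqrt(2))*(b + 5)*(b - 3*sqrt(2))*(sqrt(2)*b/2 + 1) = sqrt(2)*b^4/4 + 5*sqrt(2)*b^3/4 - 7*sqrt(2)*b^2/2 - 35*sqrt(2)*b/2 - 6*b - 30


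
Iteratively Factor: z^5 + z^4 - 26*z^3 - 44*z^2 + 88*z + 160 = (z - 2)*(z^4 + 3*z^3 - 20*z^2 - 84*z - 80) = (z - 2)*(z + 2)*(z^3 + z^2 - 22*z - 40) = (z - 2)*(z + 2)*(z + 4)*(z^2 - 3*z - 10) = (z - 2)*(z + 2)^2*(z + 4)*(z - 5)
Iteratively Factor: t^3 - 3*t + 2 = (t - 1)*(t^2 + t - 2) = (t - 1)*(t + 2)*(t - 1)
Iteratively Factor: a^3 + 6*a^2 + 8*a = (a + 2)*(a^2 + 4*a) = (a + 2)*(a + 4)*(a)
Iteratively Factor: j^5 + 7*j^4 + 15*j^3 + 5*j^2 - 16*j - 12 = (j + 1)*(j^4 + 6*j^3 + 9*j^2 - 4*j - 12) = (j + 1)*(j + 3)*(j^3 + 3*j^2 - 4) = (j + 1)*(j + 2)*(j + 3)*(j^2 + j - 2) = (j + 1)*(j + 2)^2*(j + 3)*(j - 1)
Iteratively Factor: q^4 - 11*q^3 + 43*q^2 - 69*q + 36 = (q - 3)*(q^3 - 8*q^2 + 19*q - 12) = (q - 4)*(q - 3)*(q^2 - 4*q + 3) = (q - 4)*(q - 3)*(q - 1)*(q - 3)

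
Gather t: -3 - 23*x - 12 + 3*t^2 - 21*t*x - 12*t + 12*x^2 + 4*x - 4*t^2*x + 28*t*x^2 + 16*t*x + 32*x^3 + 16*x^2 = t^2*(3 - 4*x) + t*(28*x^2 - 5*x - 12) + 32*x^3 + 28*x^2 - 19*x - 15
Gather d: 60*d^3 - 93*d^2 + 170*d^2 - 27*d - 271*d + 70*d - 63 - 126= 60*d^3 + 77*d^2 - 228*d - 189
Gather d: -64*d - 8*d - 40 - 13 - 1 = -72*d - 54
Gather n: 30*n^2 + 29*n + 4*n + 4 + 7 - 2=30*n^2 + 33*n + 9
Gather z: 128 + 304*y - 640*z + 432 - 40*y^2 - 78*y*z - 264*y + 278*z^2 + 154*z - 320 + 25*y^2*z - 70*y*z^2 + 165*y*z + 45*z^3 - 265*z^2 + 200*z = -40*y^2 + 40*y + 45*z^3 + z^2*(13 - 70*y) + z*(25*y^2 + 87*y - 286) + 240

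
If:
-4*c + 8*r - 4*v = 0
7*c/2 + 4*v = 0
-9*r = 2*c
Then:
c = 0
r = 0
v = 0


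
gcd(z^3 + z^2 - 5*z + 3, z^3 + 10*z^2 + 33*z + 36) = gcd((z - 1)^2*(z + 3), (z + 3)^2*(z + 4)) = z + 3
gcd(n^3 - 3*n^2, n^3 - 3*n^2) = n^3 - 3*n^2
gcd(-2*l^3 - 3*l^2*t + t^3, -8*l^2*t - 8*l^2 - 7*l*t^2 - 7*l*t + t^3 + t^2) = l + t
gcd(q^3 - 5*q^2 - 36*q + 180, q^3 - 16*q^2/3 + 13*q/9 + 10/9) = q - 5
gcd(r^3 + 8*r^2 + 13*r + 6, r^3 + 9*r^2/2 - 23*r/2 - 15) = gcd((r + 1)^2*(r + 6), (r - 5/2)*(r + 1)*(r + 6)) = r^2 + 7*r + 6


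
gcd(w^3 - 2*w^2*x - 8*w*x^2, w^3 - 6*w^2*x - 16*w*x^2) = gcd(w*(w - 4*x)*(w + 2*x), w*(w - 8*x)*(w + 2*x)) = w^2 + 2*w*x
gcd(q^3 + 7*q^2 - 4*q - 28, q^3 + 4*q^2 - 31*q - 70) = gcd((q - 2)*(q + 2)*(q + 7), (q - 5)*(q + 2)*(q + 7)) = q^2 + 9*q + 14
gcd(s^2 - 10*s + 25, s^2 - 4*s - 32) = 1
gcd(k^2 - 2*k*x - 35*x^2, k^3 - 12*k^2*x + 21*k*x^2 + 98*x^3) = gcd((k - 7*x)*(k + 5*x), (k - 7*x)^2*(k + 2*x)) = -k + 7*x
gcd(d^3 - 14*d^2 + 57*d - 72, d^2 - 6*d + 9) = d^2 - 6*d + 9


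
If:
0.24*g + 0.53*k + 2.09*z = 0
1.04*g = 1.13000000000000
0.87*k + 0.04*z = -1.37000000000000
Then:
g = 1.09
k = -1.59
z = 0.28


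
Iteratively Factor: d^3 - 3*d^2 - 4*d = (d - 4)*(d^2 + d) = (d - 4)*(d + 1)*(d)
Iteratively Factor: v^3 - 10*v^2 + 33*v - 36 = (v - 3)*(v^2 - 7*v + 12) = (v - 4)*(v - 3)*(v - 3)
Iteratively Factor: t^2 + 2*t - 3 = (t - 1)*(t + 3)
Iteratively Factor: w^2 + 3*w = (w)*(w + 3)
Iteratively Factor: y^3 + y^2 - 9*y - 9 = (y + 3)*(y^2 - 2*y - 3) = (y - 3)*(y + 3)*(y + 1)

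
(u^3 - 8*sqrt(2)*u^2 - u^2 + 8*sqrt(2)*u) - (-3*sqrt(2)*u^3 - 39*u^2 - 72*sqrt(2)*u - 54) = u^3 + 3*sqrt(2)*u^3 - 8*sqrt(2)*u^2 + 38*u^2 + 80*sqrt(2)*u + 54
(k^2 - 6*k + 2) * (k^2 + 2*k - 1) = k^4 - 4*k^3 - 11*k^2 + 10*k - 2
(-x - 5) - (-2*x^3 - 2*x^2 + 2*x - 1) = 2*x^3 + 2*x^2 - 3*x - 4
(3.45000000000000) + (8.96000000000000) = 12.4100000000000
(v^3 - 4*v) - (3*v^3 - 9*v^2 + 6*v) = -2*v^3 + 9*v^2 - 10*v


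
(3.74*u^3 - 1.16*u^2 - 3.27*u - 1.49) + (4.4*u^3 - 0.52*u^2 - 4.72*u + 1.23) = 8.14*u^3 - 1.68*u^2 - 7.99*u - 0.26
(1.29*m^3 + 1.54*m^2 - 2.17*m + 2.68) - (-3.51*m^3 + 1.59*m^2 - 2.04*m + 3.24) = 4.8*m^3 - 0.05*m^2 - 0.13*m - 0.56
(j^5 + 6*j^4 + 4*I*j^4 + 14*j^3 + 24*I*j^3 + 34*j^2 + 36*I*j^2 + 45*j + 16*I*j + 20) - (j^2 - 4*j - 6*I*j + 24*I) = j^5 + 6*j^4 + 4*I*j^4 + 14*j^3 + 24*I*j^3 + 33*j^2 + 36*I*j^2 + 49*j + 22*I*j + 20 - 24*I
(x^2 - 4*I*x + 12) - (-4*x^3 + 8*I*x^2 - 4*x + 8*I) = 4*x^3 + x^2 - 8*I*x^2 + 4*x - 4*I*x + 12 - 8*I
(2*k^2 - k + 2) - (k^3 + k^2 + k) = -k^3 + k^2 - 2*k + 2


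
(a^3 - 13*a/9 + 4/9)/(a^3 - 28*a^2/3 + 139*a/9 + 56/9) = (9*a^3 - 13*a + 4)/(9*a^3 - 84*a^2 + 139*a + 56)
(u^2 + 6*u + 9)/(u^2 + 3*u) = (u + 3)/u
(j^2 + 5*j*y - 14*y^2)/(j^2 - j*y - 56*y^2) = (-j + 2*y)/(-j + 8*y)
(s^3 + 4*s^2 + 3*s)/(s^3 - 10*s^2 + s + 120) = s*(s + 1)/(s^2 - 13*s + 40)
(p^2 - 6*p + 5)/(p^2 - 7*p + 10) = (p - 1)/(p - 2)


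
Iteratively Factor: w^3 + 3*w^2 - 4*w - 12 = (w + 2)*(w^2 + w - 6) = (w + 2)*(w + 3)*(w - 2)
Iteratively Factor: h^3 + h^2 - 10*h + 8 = (h - 1)*(h^2 + 2*h - 8) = (h - 2)*(h - 1)*(h + 4)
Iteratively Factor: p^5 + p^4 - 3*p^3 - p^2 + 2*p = (p)*(p^4 + p^3 - 3*p^2 - p + 2) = p*(p - 1)*(p^3 + 2*p^2 - p - 2) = p*(p - 1)^2*(p^2 + 3*p + 2) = p*(p - 1)^2*(p + 2)*(p + 1)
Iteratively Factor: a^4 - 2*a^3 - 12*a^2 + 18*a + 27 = (a + 1)*(a^3 - 3*a^2 - 9*a + 27) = (a - 3)*(a + 1)*(a^2 - 9) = (a - 3)*(a + 1)*(a + 3)*(a - 3)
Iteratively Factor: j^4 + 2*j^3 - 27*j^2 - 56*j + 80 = (j + 4)*(j^3 - 2*j^2 - 19*j + 20) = (j - 1)*(j + 4)*(j^2 - j - 20) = (j - 5)*(j - 1)*(j + 4)*(j + 4)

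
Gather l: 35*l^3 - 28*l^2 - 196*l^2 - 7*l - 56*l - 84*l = 35*l^3 - 224*l^2 - 147*l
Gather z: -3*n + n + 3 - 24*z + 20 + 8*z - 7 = -2*n - 16*z + 16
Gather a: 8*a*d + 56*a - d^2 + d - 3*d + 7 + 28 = a*(8*d + 56) - d^2 - 2*d + 35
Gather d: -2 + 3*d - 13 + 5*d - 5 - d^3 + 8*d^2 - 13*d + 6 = -d^3 + 8*d^2 - 5*d - 14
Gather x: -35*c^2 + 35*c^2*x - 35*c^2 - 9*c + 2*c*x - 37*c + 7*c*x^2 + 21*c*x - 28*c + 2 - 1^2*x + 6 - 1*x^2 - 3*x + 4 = -70*c^2 - 74*c + x^2*(7*c - 1) + x*(35*c^2 + 23*c - 4) + 12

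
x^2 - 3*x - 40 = (x - 8)*(x + 5)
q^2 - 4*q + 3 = (q - 3)*(q - 1)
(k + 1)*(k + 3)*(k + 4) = k^3 + 8*k^2 + 19*k + 12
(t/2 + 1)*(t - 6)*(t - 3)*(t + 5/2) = t^4/2 - 9*t^3/4 - 35*t^2/4 + 18*t + 45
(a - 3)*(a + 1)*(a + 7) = a^3 + 5*a^2 - 17*a - 21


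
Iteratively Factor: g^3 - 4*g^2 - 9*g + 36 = (g - 4)*(g^2 - 9) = (g - 4)*(g + 3)*(g - 3)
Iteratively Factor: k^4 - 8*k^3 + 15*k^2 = (k)*(k^3 - 8*k^2 + 15*k) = k*(k - 3)*(k^2 - 5*k) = k^2*(k - 3)*(k - 5)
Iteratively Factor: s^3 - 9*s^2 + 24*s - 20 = (s - 2)*(s^2 - 7*s + 10) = (s - 5)*(s - 2)*(s - 2)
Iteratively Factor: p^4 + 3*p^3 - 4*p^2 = (p)*(p^3 + 3*p^2 - 4*p) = p^2*(p^2 + 3*p - 4) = p^2*(p - 1)*(p + 4)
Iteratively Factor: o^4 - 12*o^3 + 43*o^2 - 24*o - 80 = (o + 1)*(o^3 - 13*o^2 + 56*o - 80) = (o - 5)*(o + 1)*(o^2 - 8*o + 16) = (o - 5)*(o - 4)*(o + 1)*(o - 4)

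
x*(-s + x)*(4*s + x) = -4*s^2*x + 3*s*x^2 + x^3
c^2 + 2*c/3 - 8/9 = (c - 2/3)*(c + 4/3)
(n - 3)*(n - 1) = n^2 - 4*n + 3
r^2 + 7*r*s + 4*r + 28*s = (r + 4)*(r + 7*s)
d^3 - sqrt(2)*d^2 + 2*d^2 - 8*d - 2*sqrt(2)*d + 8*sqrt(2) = (d - 2)*(d + 4)*(d - sqrt(2))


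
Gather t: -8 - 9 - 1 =-18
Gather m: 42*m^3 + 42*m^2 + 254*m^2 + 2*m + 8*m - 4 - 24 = 42*m^3 + 296*m^2 + 10*m - 28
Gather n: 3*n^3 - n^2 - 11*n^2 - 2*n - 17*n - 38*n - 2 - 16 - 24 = 3*n^3 - 12*n^2 - 57*n - 42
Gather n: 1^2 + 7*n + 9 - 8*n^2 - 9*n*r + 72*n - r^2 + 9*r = -8*n^2 + n*(79 - 9*r) - r^2 + 9*r + 10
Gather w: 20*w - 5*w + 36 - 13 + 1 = 15*w + 24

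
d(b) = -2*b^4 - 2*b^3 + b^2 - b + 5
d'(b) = -8*b^3 - 6*b^2 + 2*b - 1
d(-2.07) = -7.63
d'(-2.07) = 40.11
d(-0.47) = 5.80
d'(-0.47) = -2.43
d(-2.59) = -40.95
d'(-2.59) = 92.56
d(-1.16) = 7.01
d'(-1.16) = 1.09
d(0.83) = 2.77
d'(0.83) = -8.05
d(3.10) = -232.78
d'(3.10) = -290.79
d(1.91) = -33.81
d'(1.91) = -74.81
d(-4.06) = -384.03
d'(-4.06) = 427.37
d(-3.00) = -91.00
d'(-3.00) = 155.00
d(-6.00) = -2113.00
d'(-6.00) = 1499.00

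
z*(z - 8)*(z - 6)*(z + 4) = z^4 - 10*z^3 - 8*z^2 + 192*z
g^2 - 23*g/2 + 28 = (g - 8)*(g - 7/2)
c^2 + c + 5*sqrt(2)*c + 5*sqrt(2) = (c + 1)*(c + 5*sqrt(2))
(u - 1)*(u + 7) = u^2 + 6*u - 7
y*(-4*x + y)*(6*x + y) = -24*x^2*y + 2*x*y^2 + y^3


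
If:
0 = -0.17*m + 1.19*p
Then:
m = 7.0*p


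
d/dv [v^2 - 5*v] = 2*v - 5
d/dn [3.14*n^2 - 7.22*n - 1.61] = 6.28*n - 7.22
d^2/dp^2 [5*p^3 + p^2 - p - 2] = 30*p + 2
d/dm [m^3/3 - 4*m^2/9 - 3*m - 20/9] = m^2 - 8*m/9 - 3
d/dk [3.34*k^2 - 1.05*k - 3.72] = 6.68*k - 1.05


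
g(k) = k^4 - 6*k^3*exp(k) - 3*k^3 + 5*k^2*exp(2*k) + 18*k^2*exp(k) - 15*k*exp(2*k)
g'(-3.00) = -185.98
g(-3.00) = 178.35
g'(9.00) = 40348065716.55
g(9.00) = 17704567448.35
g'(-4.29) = -477.03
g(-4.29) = 586.63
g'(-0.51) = -14.21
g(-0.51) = 6.98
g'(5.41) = 8307393.96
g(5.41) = 3165984.74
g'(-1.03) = -22.75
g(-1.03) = 16.21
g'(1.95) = -613.05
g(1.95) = -345.17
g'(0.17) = -18.47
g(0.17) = -2.81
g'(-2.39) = -105.64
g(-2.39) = 91.05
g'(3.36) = 22421.48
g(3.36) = 4324.30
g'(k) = -6*k^3*exp(k) + 4*k^3 + 10*k^2*exp(2*k) - 9*k^2 - 20*k*exp(2*k) + 36*k*exp(k) - 15*exp(2*k)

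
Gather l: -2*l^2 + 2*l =-2*l^2 + 2*l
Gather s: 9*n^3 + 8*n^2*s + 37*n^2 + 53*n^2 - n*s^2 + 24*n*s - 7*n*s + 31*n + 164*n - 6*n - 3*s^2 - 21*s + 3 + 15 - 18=9*n^3 + 90*n^2 + 189*n + s^2*(-n - 3) + s*(8*n^2 + 17*n - 21)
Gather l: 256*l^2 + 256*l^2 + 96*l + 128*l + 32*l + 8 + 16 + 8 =512*l^2 + 256*l + 32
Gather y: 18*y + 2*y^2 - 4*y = 2*y^2 + 14*y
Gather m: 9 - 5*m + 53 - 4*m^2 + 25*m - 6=-4*m^2 + 20*m + 56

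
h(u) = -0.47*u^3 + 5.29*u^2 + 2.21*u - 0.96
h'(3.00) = 21.26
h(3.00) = 40.59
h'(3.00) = 21.26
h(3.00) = 40.59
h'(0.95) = 10.99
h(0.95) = 5.51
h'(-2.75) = -37.55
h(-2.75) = 42.74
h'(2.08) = 18.12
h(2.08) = 22.29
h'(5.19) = 19.14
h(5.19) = 87.30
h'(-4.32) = -69.81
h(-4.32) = 126.11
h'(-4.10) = -64.87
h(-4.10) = 111.30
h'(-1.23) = -12.94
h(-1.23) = 5.20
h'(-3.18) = -45.69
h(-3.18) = 60.62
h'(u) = -1.41*u^2 + 10.58*u + 2.21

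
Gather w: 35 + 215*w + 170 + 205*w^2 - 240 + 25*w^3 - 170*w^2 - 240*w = 25*w^3 + 35*w^2 - 25*w - 35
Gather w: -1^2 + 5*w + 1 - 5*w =0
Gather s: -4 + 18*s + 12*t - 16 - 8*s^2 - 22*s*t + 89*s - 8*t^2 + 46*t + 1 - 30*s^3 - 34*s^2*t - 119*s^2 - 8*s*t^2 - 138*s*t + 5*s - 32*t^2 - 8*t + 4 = -30*s^3 + s^2*(-34*t - 127) + s*(-8*t^2 - 160*t + 112) - 40*t^2 + 50*t - 15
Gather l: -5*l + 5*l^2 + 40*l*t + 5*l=5*l^2 + 40*l*t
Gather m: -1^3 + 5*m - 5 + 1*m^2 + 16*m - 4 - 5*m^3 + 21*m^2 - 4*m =-5*m^3 + 22*m^2 + 17*m - 10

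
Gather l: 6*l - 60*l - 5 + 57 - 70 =-54*l - 18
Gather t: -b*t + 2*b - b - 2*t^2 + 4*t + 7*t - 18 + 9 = b - 2*t^2 + t*(11 - b) - 9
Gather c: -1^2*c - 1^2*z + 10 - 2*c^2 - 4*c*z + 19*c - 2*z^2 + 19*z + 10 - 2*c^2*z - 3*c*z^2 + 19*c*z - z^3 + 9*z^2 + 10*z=c^2*(-2*z - 2) + c*(-3*z^2 + 15*z + 18) - z^3 + 7*z^2 + 28*z + 20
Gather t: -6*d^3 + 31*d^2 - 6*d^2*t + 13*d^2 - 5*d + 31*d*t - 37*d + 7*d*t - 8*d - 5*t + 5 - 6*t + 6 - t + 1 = -6*d^3 + 44*d^2 - 50*d + t*(-6*d^2 + 38*d - 12) + 12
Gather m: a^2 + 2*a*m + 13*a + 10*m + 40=a^2 + 13*a + m*(2*a + 10) + 40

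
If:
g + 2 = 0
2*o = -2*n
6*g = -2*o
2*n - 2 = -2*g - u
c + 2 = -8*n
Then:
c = 46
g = -2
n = -6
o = 6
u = 18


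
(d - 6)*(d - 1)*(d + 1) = d^3 - 6*d^2 - d + 6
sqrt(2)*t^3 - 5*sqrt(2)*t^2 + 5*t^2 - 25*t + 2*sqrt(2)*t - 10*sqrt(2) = (t - 5)*(t + 2*sqrt(2))*(sqrt(2)*t + 1)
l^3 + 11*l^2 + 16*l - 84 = (l - 2)*(l + 6)*(l + 7)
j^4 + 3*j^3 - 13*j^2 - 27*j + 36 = (j - 3)*(j - 1)*(j + 3)*(j + 4)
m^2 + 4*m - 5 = (m - 1)*(m + 5)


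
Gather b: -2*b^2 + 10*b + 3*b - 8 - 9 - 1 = -2*b^2 + 13*b - 18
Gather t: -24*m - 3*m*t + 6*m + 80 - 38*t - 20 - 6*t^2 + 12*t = -18*m - 6*t^2 + t*(-3*m - 26) + 60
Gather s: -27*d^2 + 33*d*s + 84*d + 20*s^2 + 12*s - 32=-27*d^2 + 84*d + 20*s^2 + s*(33*d + 12) - 32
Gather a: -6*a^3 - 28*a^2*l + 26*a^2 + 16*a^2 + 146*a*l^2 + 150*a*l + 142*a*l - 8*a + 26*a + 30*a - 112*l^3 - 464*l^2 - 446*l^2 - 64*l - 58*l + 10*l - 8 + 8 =-6*a^3 + a^2*(42 - 28*l) + a*(146*l^2 + 292*l + 48) - 112*l^3 - 910*l^2 - 112*l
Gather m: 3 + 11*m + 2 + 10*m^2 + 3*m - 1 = 10*m^2 + 14*m + 4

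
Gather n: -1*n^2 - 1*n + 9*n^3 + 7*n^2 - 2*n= 9*n^3 + 6*n^2 - 3*n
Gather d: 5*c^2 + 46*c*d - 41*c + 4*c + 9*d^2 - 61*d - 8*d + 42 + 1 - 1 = 5*c^2 - 37*c + 9*d^2 + d*(46*c - 69) + 42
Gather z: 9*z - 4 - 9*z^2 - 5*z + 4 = -9*z^2 + 4*z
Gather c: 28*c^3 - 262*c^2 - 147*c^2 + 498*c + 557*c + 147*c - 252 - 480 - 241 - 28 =28*c^3 - 409*c^2 + 1202*c - 1001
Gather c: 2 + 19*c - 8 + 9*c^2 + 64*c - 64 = 9*c^2 + 83*c - 70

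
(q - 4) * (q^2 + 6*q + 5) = q^3 + 2*q^2 - 19*q - 20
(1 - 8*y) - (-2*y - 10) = 11 - 6*y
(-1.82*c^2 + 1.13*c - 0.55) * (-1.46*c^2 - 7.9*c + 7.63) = 2.6572*c^4 + 12.7282*c^3 - 22.0106*c^2 + 12.9669*c - 4.1965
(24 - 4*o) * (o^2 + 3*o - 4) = -4*o^3 + 12*o^2 + 88*o - 96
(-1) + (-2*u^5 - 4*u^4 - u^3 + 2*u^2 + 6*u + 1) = -2*u^5 - 4*u^4 - u^3 + 2*u^2 + 6*u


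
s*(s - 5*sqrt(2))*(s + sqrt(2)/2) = s^3 - 9*sqrt(2)*s^2/2 - 5*s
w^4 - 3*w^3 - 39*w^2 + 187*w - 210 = (w - 5)*(w - 3)*(w - 2)*(w + 7)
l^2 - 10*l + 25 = (l - 5)^2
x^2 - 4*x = x*(x - 4)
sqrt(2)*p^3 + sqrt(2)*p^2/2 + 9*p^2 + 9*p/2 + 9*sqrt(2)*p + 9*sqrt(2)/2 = (p + 3*sqrt(2)/2)*(p + 3*sqrt(2))*(sqrt(2)*p + sqrt(2)/2)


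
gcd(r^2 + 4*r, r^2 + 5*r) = r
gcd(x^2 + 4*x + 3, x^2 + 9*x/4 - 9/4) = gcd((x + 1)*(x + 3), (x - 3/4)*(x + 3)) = x + 3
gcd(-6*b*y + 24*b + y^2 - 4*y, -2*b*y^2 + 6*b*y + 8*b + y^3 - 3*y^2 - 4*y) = y - 4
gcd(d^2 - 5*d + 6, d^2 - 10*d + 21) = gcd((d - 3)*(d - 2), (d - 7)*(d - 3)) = d - 3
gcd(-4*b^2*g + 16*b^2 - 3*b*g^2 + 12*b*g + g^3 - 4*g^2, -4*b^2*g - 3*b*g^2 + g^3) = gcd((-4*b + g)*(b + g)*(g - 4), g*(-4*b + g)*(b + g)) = 4*b^2 + 3*b*g - g^2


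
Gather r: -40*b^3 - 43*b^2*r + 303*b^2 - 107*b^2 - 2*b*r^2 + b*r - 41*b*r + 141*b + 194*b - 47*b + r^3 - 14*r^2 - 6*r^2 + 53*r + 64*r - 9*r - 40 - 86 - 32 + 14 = -40*b^3 + 196*b^2 + 288*b + r^3 + r^2*(-2*b - 20) + r*(-43*b^2 - 40*b + 108) - 144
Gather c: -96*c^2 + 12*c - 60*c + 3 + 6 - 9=-96*c^2 - 48*c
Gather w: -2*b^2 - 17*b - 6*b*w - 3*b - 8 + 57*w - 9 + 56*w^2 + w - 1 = -2*b^2 - 20*b + 56*w^2 + w*(58 - 6*b) - 18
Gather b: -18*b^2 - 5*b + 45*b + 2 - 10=-18*b^2 + 40*b - 8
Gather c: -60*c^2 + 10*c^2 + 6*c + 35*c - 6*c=-50*c^2 + 35*c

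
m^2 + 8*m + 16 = (m + 4)^2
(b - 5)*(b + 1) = b^2 - 4*b - 5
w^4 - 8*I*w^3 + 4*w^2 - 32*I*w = w*(w - 8*I)*(w - 2*I)*(w + 2*I)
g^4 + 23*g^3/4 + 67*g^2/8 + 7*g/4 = g*(g + 1/4)*(g + 2)*(g + 7/2)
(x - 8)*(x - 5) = x^2 - 13*x + 40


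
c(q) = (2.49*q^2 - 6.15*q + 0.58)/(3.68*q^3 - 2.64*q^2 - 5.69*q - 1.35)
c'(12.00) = -0.00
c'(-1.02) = -16.75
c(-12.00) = -0.06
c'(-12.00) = -0.01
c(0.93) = 0.50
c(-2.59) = -0.49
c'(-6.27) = -0.03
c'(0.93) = 0.17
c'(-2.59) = -0.31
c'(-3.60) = -0.12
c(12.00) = 0.05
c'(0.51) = 0.28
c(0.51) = 0.43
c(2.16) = -0.10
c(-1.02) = -4.30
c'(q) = (4.98*q - 6.15)/(3.68*q^3 - 2.64*q^2 - 5.69*q - 1.35) + (-11.04*q^2 + 5.28*q + 5.69)*(2.49*q^2 - 6.15*q + 0.58)/(3.68*q^3 - 2.64*q^2 - 5.69*q - 1.35)^2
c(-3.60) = -0.29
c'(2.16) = 0.72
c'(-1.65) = -1.44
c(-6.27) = -0.14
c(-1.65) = -1.12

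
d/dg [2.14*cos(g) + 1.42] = -2.14*sin(g)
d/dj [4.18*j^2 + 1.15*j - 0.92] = 8.36*j + 1.15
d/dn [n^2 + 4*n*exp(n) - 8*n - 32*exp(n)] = 4*n*exp(n) + 2*n - 28*exp(n) - 8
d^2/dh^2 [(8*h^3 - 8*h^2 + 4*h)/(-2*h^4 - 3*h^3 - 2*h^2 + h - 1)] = 8*(-8*h^9 + 24*h^8 + 36*h^7 - 54*h^6 + 15*h^5 - 18*h^4 - 23*h^3 + 12*h^2 + 1)/(8*h^12 + 36*h^11 + 78*h^10 + 87*h^9 + 54*h^8 + 21*h^7 + 29*h^6 + 21*h^5 + 6*h^4 - 4*h^3 + 9*h^2 - 3*h + 1)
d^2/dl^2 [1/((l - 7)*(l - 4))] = 2*((l - 7)^2 + (l - 7)*(l - 4) + (l - 4)^2)/((l - 7)^3*(l - 4)^3)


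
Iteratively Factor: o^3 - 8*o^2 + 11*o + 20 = (o - 4)*(o^2 - 4*o - 5) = (o - 5)*(o - 4)*(o + 1)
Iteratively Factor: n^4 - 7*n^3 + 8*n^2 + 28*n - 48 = (n + 2)*(n^3 - 9*n^2 + 26*n - 24) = (n - 4)*(n + 2)*(n^2 - 5*n + 6) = (n - 4)*(n - 3)*(n + 2)*(n - 2)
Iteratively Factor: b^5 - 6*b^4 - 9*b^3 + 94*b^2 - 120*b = (b - 3)*(b^4 - 3*b^3 - 18*b^2 + 40*b) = (b - 3)*(b + 4)*(b^3 - 7*b^2 + 10*b) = (b - 3)*(b - 2)*(b + 4)*(b^2 - 5*b) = (b - 5)*(b - 3)*(b - 2)*(b + 4)*(b)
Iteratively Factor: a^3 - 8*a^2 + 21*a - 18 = (a - 3)*(a^2 - 5*a + 6) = (a - 3)*(a - 2)*(a - 3)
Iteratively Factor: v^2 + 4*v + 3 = (v + 3)*(v + 1)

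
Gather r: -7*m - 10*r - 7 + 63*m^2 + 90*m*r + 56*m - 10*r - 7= 63*m^2 + 49*m + r*(90*m - 20) - 14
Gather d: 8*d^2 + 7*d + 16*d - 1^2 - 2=8*d^2 + 23*d - 3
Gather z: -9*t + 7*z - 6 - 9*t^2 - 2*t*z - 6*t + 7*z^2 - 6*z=-9*t^2 - 15*t + 7*z^2 + z*(1 - 2*t) - 6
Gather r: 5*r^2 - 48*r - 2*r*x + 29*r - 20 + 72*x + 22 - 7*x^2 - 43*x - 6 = 5*r^2 + r*(-2*x - 19) - 7*x^2 + 29*x - 4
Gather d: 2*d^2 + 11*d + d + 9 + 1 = 2*d^2 + 12*d + 10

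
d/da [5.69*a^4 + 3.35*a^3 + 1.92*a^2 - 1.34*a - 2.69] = 22.76*a^3 + 10.05*a^2 + 3.84*a - 1.34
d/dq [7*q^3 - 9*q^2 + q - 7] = 21*q^2 - 18*q + 1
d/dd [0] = 0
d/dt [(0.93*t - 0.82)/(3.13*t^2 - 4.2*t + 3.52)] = (-2.9109*t^2 + 5.1332*t - 0.1704)/(9.7969*t^4 - 26.292*t^3 + 39.6752*t^2 - 29.568*t + 12.3904)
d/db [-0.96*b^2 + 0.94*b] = 0.94 - 1.92*b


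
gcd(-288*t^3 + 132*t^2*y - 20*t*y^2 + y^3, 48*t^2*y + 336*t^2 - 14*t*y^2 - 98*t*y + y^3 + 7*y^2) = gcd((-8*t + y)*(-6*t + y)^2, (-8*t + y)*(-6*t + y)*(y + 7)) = 48*t^2 - 14*t*y + y^2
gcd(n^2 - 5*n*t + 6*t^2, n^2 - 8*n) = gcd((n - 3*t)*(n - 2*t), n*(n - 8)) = 1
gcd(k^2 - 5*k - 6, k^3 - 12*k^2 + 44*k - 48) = k - 6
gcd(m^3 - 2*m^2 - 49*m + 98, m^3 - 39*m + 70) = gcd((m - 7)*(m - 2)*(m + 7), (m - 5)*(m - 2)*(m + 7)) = m^2 + 5*m - 14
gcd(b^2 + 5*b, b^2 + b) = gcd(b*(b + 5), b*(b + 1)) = b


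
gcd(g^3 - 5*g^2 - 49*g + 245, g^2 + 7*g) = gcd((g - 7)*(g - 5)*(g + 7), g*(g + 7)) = g + 7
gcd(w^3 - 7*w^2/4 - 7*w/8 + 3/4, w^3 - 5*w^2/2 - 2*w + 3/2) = w - 1/2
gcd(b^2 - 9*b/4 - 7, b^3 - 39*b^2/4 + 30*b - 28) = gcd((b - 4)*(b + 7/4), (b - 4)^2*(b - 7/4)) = b - 4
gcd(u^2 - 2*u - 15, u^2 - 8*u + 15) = u - 5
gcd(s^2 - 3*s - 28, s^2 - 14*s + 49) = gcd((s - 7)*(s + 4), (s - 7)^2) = s - 7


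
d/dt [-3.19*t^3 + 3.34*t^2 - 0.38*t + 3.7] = -9.57*t^2 + 6.68*t - 0.38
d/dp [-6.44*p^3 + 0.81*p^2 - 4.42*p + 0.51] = -19.32*p^2 + 1.62*p - 4.42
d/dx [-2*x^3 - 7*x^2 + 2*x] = -6*x^2 - 14*x + 2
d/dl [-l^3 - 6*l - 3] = -3*l^2 - 6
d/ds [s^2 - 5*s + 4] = 2*s - 5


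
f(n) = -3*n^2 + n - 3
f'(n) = 1 - 6*n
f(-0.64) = -4.87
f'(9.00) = -53.00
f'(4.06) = -23.36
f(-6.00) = -117.00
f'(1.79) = -9.74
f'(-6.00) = 37.00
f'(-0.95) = 6.70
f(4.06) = -48.39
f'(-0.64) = 4.84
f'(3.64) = -20.84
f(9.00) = -237.00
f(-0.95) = -6.66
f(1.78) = -10.73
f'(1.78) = -9.68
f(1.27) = -6.57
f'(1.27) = -6.62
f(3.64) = -39.11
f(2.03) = -13.33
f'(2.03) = -11.18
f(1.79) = -10.82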